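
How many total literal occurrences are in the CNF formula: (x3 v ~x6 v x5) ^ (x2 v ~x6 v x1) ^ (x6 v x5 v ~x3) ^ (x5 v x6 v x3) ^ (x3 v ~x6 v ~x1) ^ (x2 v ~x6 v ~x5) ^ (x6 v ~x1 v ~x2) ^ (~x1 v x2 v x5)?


Clause lengths: 3, 3, 3, 3, 3, 3, 3, 3.
Sum = 3 + 3 + 3 + 3 + 3 + 3 + 3 + 3 = 24.

24


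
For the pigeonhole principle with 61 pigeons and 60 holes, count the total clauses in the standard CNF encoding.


The PHP encoding has two parts:
1) At-least-one-hole clauses: 61 (one per pigeon, each with 60 literals).
2) At-most-one-pigeon-per-hole clauses: 60 holes * C(61,2) = 60 * 1830 = 109800.
Total clauses = 61 + 109800 = 109861.

109861


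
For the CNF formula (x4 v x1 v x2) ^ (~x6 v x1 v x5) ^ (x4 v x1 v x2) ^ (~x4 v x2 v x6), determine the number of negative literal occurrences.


Scan each clause for negated literals.
Clause 1: 0 negative; Clause 2: 1 negative; Clause 3: 0 negative; Clause 4: 1 negative.
Total negative literal occurrences = 2.

2


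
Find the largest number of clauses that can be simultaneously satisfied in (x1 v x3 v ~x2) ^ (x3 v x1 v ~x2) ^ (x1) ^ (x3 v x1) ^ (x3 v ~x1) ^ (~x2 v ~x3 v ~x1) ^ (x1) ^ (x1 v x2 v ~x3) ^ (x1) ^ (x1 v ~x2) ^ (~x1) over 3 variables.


Enumerate all 8 truth assignments.
For each, count how many of the 11 clauses are satisfied.
The formula is not fully satisfiable, so the maximum is below 11.
Maximum simultaneously satisfiable clauses = 10.

10


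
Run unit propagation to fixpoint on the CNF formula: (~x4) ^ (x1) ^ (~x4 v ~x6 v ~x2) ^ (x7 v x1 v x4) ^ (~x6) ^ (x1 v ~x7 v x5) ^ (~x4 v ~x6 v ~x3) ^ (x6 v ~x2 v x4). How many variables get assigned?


Unit propagation repeatedly assigns the literal in any unit clause, then simplifies.
Assignments in order: x4 = F, x1 = T, x6 = F, x2 = F.
No further unit clauses remain.
Total variables assigned = 4.

4


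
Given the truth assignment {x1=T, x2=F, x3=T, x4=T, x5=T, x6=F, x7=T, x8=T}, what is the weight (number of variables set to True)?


The weight is the number of variables assigned True.
True variables: x1, x3, x4, x5, x7, x8.
Weight = 6.

6


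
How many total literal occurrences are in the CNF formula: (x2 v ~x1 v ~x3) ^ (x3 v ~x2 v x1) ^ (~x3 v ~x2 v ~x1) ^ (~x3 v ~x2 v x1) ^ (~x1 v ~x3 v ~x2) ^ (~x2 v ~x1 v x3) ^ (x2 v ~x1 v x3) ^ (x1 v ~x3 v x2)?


Clause lengths: 3, 3, 3, 3, 3, 3, 3, 3.
Sum = 3 + 3 + 3 + 3 + 3 + 3 + 3 + 3 = 24.

24


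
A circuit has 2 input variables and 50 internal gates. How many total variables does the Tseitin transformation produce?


The Tseitin transformation introduces one auxiliary variable per gate.
Total variables = inputs + gates = 2 + 50 = 52.

52


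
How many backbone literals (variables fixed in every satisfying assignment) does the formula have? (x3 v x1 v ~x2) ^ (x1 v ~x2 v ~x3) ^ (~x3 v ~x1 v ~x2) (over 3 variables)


Find all satisfying assignments: 5 model(s).
Check which variables have the same value in every model.
No variable is fixed across all models.
Backbone size = 0.

0


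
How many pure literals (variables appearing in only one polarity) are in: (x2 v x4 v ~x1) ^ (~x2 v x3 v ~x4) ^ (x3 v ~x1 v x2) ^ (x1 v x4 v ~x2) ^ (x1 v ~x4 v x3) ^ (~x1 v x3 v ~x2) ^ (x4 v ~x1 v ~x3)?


A pure literal appears in only one polarity across all clauses.
No pure literals found.
Count = 0.

0


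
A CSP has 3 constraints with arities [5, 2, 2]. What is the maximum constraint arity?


The arities are: 5, 2, 2.
Scan for the maximum value.
Maximum arity = 5.

5


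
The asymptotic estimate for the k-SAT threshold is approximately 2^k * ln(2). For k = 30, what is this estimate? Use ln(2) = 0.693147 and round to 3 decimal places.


Using the asymptotic formula: threshold ~ 2^k * ln(2).
2^30 = 1073741824.
1073741824 * 0.693147 = 744260924.08.

744260924.08


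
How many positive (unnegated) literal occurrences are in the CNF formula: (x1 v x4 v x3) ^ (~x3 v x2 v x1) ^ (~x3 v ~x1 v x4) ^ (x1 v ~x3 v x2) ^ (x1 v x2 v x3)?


Scan each clause for unnegated literals.
Clause 1: 3 positive; Clause 2: 2 positive; Clause 3: 1 positive; Clause 4: 2 positive; Clause 5: 3 positive.
Total positive literal occurrences = 11.

11


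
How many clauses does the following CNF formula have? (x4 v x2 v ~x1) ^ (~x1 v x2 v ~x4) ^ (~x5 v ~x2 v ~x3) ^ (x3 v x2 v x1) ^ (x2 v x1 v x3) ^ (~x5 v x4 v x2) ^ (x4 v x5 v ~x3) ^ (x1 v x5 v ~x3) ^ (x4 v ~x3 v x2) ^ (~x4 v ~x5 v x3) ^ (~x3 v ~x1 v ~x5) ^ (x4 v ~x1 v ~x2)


Each group enclosed in parentheses joined by ^ is one clause.
Counting the conjuncts: 12 clauses.

12


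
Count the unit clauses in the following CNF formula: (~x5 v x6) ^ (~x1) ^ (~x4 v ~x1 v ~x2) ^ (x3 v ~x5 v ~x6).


A unit clause contains exactly one literal.
Unit clauses found: (~x1).
Count = 1.

1


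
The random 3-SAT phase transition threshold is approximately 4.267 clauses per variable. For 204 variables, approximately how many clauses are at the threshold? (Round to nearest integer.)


The 3-SAT phase transition occurs at approximately 4.267 clauses per variable.
m = 4.267 * 204 = 870.468.
Rounded to nearest integer: 870.

870


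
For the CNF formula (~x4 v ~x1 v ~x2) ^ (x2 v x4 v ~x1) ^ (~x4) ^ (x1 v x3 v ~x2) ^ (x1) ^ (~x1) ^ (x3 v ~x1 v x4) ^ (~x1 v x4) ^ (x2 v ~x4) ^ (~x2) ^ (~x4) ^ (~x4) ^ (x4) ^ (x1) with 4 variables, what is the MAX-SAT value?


Enumerate all 16 truth assignments.
For each, count how many of the 14 clauses are satisfied.
The formula is not fully satisfiable, so the maximum is below 14.
Maximum simultaneously satisfiable clauses = 11.

11


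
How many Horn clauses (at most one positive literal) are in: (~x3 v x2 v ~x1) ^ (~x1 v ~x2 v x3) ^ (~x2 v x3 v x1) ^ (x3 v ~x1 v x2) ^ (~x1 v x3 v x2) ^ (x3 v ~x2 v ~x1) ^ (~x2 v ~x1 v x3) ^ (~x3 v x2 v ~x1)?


A Horn clause has at most one positive literal.
Clause 1: 1 positive lit(s) -> Horn
Clause 2: 1 positive lit(s) -> Horn
Clause 3: 2 positive lit(s) -> not Horn
Clause 4: 2 positive lit(s) -> not Horn
Clause 5: 2 positive lit(s) -> not Horn
Clause 6: 1 positive lit(s) -> Horn
Clause 7: 1 positive lit(s) -> Horn
Clause 8: 1 positive lit(s) -> Horn
Total Horn clauses = 5.

5


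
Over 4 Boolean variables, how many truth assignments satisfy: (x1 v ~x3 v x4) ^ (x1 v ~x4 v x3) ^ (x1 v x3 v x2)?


Enumerate all 16 truth assignments over 4 variables.
Test each against every clause.
Satisfying assignments found: 11.

11


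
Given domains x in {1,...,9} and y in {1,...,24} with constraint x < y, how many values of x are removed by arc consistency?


For the constraint x < y, x needs a supporting value in y's domain.
x can be at most 23 (one less than y's maximum).
Valid x values from domain: 9 out of 9.
Pruned = 9 - 9 = 0.

0


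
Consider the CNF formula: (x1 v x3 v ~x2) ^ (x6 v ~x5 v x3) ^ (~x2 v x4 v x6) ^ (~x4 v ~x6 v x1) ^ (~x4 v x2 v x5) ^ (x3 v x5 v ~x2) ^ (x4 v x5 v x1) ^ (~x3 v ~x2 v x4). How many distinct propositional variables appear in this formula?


Identify each distinct variable in the formula.
Variables found: x1, x2, x3, x4, x5, x6.
Total distinct variables = 6.

6


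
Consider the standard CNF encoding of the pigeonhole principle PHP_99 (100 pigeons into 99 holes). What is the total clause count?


The PHP encoding has two parts:
1) At-least-one-hole clauses: 100 (one per pigeon, each with 99 literals).
2) At-most-one-pigeon-per-hole clauses: 99 holes * C(100,2) = 99 * 4950 = 490050.
Total clauses = 100 + 490050 = 490150.

490150


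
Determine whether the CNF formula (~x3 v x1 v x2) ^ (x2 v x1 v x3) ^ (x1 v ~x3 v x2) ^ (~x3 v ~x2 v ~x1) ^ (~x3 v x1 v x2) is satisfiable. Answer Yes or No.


Check all 8 possible truth assignments.
Number of satisfying assignments found: 5.
The formula is satisfiable.

Yes


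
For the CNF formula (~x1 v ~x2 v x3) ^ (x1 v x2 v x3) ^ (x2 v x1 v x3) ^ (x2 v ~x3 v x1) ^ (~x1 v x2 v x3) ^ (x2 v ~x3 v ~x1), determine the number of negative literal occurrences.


Scan each clause for negated literals.
Clause 1: 2 negative; Clause 2: 0 negative; Clause 3: 0 negative; Clause 4: 1 negative; Clause 5: 1 negative; Clause 6: 2 negative.
Total negative literal occurrences = 6.

6


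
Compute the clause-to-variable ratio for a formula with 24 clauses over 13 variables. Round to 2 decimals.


Clause-to-variable ratio = clauses / variables.
24 / 13 = 1.85.

1.85


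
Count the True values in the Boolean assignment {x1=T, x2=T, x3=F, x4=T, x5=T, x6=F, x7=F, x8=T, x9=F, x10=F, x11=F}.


The weight is the number of variables assigned True.
True variables: x1, x2, x4, x5, x8.
Weight = 5.

5


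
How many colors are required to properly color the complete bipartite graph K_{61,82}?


K_{61,82} is bipartite by definition: the two parts are independent sets, with every edge crossing between them.
Color all vertices in one part with color 1 and all vertices in the other part with color 2.
Since the graph has at least one edge, one color does not suffice.
Chromatic number = 2.

2


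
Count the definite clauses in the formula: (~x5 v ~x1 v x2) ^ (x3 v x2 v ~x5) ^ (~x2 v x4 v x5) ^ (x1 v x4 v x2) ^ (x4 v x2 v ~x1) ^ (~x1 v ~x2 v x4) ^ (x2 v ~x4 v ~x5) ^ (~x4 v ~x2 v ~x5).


A definite clause has exactly one positive literal.
Clause 1: 1 positive -> definite
Clause 2: 2 positive -> not definite
Clause 3: 2 positive -> not definite
Clause 4: 3 positive -> not definite
Clause 5: 2 positive -> not definite
Clause 6: 1 positive -> definite
Clause 7: 1 positive -> definite
Clause 8: 0 positive -> not definite
Definite clause count = 3.

3


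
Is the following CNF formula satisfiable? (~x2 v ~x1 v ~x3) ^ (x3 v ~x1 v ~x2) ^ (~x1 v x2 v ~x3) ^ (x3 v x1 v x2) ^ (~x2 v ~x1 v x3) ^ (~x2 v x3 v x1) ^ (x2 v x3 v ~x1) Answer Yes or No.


Check all 8 possible truth assignments.
Number of satisfying assignments found: 2.
The formula is satisfiable.

Yes


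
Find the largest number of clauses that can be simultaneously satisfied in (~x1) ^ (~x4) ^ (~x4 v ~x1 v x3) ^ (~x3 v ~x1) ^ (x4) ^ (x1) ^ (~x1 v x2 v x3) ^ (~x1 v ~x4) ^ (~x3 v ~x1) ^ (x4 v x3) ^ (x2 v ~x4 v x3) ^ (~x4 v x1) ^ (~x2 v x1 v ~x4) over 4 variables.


Enumerate all 16 truth assignments.
For each, count how many of the 13 clauses are satisfied.
The formula is not fully satisfiable, so the maximum is below 13.
Maximum simultaneously satisfiable clauses = 11.

11


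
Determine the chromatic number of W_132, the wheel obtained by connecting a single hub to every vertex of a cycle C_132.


W_132 consists of the cycle C_132 together with a hub vertex adjacent to every cycle vertex.
The cycle C_132 needs 2 colors (even cycle -> 2).
The hub is adjacent to every cycle vertex, so it must receive a new color distinct from all of them.
Chromatic number = 2 + 1 = 3.

3


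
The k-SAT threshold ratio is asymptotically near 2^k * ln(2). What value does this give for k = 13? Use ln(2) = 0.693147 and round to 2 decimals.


Using the asymptotic formula: threshold ~ 2^k * ln(2).
2^13 = 8192.
8192 * 0.693147 = 5678.26.

5678.26


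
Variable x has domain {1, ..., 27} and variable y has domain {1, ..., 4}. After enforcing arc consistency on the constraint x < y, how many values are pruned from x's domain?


For the constraint x < y, x needs a supporting value in y's domain.
x can be at most 3 (one less than y's maximum).
Valid x values from domain: 3 out of 27.
Pruned = 27 - 3 = 24.

24


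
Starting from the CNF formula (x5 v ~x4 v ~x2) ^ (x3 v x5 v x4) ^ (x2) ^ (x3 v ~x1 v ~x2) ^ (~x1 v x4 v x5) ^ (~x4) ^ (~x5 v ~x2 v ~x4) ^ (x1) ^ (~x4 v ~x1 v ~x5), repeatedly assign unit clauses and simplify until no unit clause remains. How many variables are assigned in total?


Unit propagation repeatedly assigns the literal in any unit clause, then simplifies.
Assignments in order: x2 = T, x4 = F, x1 = T, x3 = T, x5 = T.
No further unit clauses remain.
Total variables assigned = 5.

5


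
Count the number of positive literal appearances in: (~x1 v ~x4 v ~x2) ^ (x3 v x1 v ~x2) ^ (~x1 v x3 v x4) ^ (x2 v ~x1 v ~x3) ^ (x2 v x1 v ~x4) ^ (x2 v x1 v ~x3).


Scan each clause for unnegated literals.
Clause 1: 0 positive; Clause 2: 2 positive; Clause 3: 2 positive; Clause 4: 1 positive; Clause 5: 2 positive; Clause 6: 2 positive.
Total positive literal occurrences = 9.

9


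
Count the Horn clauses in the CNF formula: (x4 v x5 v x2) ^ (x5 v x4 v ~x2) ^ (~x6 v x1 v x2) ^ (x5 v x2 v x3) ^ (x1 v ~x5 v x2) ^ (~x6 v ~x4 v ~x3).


A Horn clause has at most one positive literal.
Clause 1: 3 positive lit(s) -> not Horn
Clause 2: 2 positive lit(s) -> not Horn
Clause 3: 2 positive lit(s) -> not Horn
Clause 4: 3 positive lit(s) -> not Horn
Clause 5: 2 positive lit(s) -> not Horn
Clause 6: 0 positive lit(s) -> Horn
Total Horn clauses = 1.

1


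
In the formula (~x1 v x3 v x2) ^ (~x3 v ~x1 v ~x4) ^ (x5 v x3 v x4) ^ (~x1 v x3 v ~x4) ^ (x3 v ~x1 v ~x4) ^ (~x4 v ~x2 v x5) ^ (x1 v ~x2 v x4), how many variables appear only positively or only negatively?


A pure literal appears in only one polarity across all clauses.
Pure literals: x5 (positive only).
Count = 1.

1


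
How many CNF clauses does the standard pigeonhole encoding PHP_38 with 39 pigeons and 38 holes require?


The PHP encoding has two parts:
1) At-least-one-hole clauses: 39 (one per pigeon, each with 38 literals).
2) At-most-one-pigeon-per-hole clauses: 38 holes * C(39,2) = 38 * 741 = 28158.
Total clauses = 39 + 28158 = 28197.

28197


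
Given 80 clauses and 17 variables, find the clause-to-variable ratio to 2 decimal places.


Clause-to-variable ratio = clauses / variables.
80 / 17 = 4.71.

4.71


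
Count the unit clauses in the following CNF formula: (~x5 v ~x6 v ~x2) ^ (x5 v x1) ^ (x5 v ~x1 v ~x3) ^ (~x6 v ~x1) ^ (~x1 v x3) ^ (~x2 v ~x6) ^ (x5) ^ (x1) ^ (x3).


A unit clause contains exactly one literal.
Unit clauses found: (x5), (x1), (x3).
Count = 3.

3


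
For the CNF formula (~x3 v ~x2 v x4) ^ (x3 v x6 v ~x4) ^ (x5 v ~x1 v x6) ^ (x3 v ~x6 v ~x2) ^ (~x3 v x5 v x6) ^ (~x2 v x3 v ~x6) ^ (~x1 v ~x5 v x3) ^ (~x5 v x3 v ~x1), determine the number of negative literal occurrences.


Scan each clause for negated literals.
Clause 1: 2 negative; Clause 2: 1 negative; Clause 3: 1 negative; Clause 4: 2 negative; Clause 5: 1 negative; Clause 6: 2 negative; Clause 7: 2 negative; Clause 8: 2 negative.
Total negative literal occurrences = 13.

13


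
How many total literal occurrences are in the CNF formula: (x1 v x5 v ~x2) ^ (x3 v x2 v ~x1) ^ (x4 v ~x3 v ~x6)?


Clause lengths: 3, 3, 3.
Sum = 3 + 3 + 3 = 9.

9


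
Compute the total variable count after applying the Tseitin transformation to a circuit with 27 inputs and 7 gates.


The Tseitin transformation introduces one auxiliary variable per gate.
Total variables = inputs + gates = 27 + 7 = 34.

34


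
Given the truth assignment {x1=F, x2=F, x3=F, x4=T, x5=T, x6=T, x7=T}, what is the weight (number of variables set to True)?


The weight is the number of variables assigned True.
True variables: x4, x5, x6, x7.
Weight = 4.

4


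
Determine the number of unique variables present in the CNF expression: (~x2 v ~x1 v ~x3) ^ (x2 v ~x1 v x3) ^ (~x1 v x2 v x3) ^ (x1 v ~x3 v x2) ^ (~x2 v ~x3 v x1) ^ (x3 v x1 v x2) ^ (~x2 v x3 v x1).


Identify each distinct variable in the formula.
Variables found: x1, x2, x3.
Total distinct variables = 3.

3


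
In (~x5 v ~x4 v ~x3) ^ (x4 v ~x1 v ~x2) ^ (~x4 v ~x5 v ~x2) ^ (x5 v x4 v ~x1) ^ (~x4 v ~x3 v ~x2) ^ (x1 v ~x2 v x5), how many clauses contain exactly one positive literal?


A definite clause has exactly one positive literal.
Clause 1: 0 positive -> not definite
Clause 2: 1 positive -> definite
Clause 3: 0 positive -> not definite
Clause 4: 2 positive -> not definite
Clause 5: 0 positive -> not definite
Clause 6: 2 positive -> not definite
Definite clause count = 1.

1


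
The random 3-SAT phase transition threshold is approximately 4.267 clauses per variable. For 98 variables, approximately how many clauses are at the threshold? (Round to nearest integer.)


The 3-SAT phase transition occurs at approximately 4.267 clauses per variable.
m = 4.267 * 98 = 418.166.
Rounded to nearest integer: 418.

418


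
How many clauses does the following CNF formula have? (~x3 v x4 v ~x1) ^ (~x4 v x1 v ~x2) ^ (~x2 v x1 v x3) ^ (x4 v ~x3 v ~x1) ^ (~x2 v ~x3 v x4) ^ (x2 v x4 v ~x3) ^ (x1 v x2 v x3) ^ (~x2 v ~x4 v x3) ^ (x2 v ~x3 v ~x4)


Each group enclosed in parentheses joined by ^ is one clause.
Counting the conjuncts: 9 clauses.

9


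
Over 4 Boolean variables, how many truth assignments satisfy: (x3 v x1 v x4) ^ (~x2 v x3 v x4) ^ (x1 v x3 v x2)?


Enumerate all 16 truth assignments over 4 variables.
Test each against every clause.
Satisfying assignments found: 12.

12


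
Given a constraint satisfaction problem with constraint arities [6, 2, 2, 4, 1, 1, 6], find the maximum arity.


The arities are: 6, 2, 2, 4, 1, 1, 6.
Scan for the maximum value.
Maximum arity = 6.

6


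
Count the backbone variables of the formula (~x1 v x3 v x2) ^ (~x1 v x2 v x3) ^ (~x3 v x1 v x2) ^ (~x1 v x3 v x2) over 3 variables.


Find all satisfying assignments: 6 model(s).
Check which variables have the same value in every model.
No variable is fixed across all models.
Backbone size = 0.

0


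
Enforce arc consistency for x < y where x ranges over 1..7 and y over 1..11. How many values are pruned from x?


For the constraint x < y, x needs a supporting value in y's domain.
x can be at most 10 (one less than y's maximum).
Valid x values from domain: 7 out of 7.
Pruned = 7 - 7 = 0.

0


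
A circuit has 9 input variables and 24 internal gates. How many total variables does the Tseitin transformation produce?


The Tseitin transformation introduces one auxiliary variable per gate.
Total variables = inputs + gates = 9 + 24 = 33.

33


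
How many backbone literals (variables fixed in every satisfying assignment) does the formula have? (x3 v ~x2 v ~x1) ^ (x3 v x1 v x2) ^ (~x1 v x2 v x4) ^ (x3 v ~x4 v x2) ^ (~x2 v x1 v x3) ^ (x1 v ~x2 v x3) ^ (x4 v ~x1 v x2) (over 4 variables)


Find all satisfying assignments: 7 model(s).
Check which variables have the same value in every model.
Fixed variables: x3=T.
Backbone size = 1.

1


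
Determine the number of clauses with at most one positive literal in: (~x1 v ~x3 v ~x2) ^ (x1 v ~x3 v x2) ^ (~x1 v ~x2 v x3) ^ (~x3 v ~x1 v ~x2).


A Horn clause has at most one positive literal.
Clause 1: 0 positive lit(s) -> Horn
Clause 2: 2 positive lit(s) -> not Horn
Clause 3: 1 positive lit(s) -> Horn
Clause 4: 0 positive lit(s) -> Horn
Total Horn clauses = 3.

3


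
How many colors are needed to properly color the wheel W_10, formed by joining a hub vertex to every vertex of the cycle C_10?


W_10 consists of the cycle C_10 together with a hub vertex adjacent to every cycle vertex.
The cycle C_10 needs 2 colors (even cycle -> 2).
The hub is adjacent to every cycle vertex, so it must receive a new color distinct from all of them.
Chromatic number = 2 + 1 = 3.

3


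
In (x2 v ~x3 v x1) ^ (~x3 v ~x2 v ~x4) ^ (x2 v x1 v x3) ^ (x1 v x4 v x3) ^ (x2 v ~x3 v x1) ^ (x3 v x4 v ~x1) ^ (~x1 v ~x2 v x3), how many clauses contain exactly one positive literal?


A definite clause has exactly one positive literal.
Clause 1: 2 positive -> not definite
Clause 2: 0 positive -> not definite
Clause 3: 3 positive -> not definite
Clause 4: 3 positive -> not definite
Clause 5: 2 positive -> not definite
Clause 6: 2 positive -> not definite
Clause 7: 1 positive -> definite
Definite clause count = 1.

1


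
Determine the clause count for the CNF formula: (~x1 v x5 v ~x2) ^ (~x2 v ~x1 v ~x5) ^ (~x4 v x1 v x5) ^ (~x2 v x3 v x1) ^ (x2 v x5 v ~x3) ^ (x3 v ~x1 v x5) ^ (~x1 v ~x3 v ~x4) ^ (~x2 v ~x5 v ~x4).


Each group enclosed in parentheses joined by ^ is one clause.
Counting the conjuncts: 8 clauses.

8


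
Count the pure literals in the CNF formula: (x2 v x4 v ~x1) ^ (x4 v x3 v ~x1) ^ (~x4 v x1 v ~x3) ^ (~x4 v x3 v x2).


A pure literal appears in only one polarity across all clauses.
Pure literals: x2 (positive only).
Count = 1.

1


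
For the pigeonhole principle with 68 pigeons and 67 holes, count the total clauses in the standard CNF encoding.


The PHP encoding has two parts:
1) At-least-one-hole clauses: 68 (one per pigeon, each with 67 literals).
2) At-most-one-pigeon-per-hole clauses: 67 holes * C(68,2) = 67 * 2278 = 152626.
Total clauses = 68 + 152626 = 152694.

152694


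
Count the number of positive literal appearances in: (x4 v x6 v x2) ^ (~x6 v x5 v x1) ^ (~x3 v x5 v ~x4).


Scan each clause for unnegated literals.
Clause 1: 3 positive; Clause 2: 2 positive; Clause 3: 1 positive.
Total positive literal occurrences = 6.

6


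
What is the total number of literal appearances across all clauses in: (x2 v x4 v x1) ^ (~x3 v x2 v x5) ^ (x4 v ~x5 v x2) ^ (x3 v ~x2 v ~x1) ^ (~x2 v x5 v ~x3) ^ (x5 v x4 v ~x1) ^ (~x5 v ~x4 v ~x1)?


Clause lengths: 3, 3, 3, 3, 3, 3, 3.
Sum = 3 + 3 + 3 + 3 + 3 + 3 + 3 = 21.

21


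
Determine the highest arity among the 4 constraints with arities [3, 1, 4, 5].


The arities are: 3, 1, 4, 5.
Scan for the maximum value.
Maximum arity = 5.

5


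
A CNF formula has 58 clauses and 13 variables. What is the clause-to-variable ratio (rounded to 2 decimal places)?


Clause-to-variable ratio = clauses / variables.
58 / 13 = 4.46.

4.46


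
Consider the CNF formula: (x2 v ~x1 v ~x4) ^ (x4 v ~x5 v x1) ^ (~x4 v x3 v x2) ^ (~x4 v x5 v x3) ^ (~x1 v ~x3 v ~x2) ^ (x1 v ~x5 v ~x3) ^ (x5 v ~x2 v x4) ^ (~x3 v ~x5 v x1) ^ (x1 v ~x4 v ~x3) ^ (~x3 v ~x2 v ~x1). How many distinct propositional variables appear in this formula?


Identify each distinct variable in the formula.
Variables found: x1, x2, x3, x4, x5.
Total distinct variables = 5.

5


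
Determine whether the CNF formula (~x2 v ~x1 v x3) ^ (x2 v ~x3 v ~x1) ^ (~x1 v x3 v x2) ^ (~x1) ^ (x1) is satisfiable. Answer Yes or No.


Check all 8 possible truth assignments.
Number of satisfying assignments found: 0.
The formula is unsatisfiable.

No


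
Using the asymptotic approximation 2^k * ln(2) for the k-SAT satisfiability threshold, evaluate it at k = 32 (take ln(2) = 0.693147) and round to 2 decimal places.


Using the asymptotic formula: threshold ~ 2^k * ln(2).
2^32 = 4294967296.
4294967296 * 0.693147 = 2977043696.32.

2977043696.32


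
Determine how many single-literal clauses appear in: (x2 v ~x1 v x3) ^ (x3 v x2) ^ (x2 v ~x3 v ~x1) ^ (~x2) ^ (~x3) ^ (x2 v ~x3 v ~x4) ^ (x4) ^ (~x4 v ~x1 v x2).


A unit clause contains exactly one literal.
Unit clauses found: (~x2), (~x3), (x4).
Count = 3.

3


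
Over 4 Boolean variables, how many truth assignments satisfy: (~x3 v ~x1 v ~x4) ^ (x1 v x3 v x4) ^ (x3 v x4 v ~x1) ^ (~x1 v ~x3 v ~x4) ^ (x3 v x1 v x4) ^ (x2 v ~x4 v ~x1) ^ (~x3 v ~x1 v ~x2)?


Enumerate all 16 truth assignments over 4 variables.
Test each against every clause.
Satisfying assignments found: 8.

8


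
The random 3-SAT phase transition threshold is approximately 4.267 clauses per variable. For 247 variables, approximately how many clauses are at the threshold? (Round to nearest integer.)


The 3-SAT phase transition occurs at approximately 4.267 clauses per variable.
m = 4.267 * 247 = 1053.949.
Rounded to nearest integer: 1054.

1054


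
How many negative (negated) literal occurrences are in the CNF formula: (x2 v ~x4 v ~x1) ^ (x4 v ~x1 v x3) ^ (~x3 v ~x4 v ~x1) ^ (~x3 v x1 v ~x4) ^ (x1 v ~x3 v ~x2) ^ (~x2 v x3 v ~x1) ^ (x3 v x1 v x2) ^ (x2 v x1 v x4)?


Scan each clause for negated literals.
Clause 1: 2 negative; Clause 2: 1 negative; Clause 3: 3 negative; Clause 4: 2 negative; Clause 5: 2 negative; Clause 6: 2 negative; Clause 7: 0 negative; Clause 8: 0 negative.
Total negative literal occurrences = 12.

12


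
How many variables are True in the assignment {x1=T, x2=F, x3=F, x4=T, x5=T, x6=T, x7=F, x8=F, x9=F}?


The weight is the number of variables assigned True.
True variables: x1, x4, x5, x6.
Weight = 4.

4


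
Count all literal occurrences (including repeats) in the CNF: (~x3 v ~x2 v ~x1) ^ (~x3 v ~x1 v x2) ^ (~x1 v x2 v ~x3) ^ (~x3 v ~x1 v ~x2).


Clause lengths: 3, 3, 3, 3.
Sum = 3 + 3 + 3 + 3 = 12.

12


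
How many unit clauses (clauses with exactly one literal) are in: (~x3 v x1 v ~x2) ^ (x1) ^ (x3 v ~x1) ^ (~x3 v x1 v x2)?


A unit clause contains exactly one literal.
Unit clauses found: (x1).
Count = 1.

1


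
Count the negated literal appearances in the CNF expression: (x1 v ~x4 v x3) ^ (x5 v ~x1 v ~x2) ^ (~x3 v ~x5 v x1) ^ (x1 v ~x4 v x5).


Scan each clause for negated literals.
Clause 1: 1 negative; Clause 2: 2 negative; Clause 3: 2 negative; Clause 4: 1 negative.
Total negative literal occurrences = 6.

6


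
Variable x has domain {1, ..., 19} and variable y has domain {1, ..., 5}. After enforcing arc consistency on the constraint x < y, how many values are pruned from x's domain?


For the constraint x < y, x needs a supporting value in y's domain.
x can be at most 4 (one less than y's maximum).
Valid x values from domain: 4 out of 19.
Pruned = 19 - 4 = 15.

15


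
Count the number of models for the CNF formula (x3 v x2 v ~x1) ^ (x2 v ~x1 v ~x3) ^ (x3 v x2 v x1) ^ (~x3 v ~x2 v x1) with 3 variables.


Enumerate all 8 truth assignments over 3 variables.
Test each against every clause.
Satisfying assignments found: 4.

4


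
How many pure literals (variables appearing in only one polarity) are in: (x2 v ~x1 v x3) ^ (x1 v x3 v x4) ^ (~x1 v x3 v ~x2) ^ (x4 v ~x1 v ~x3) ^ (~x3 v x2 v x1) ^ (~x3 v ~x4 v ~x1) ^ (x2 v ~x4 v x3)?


A pure literal appears in only one polarity across all clauses.
No pure literals found.
Count = 0.

0


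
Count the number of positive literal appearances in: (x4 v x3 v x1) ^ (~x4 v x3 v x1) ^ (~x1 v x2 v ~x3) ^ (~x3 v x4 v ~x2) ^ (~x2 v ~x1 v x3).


Scan each clause for unnegated literals.
Clause 1: 3 positive; Clause 2: 2 positive; Clause 3: 1 positive; Clause 4: 1 positive; Clause 5: 1 positive.
Total positive literal occurrences = 8.

8


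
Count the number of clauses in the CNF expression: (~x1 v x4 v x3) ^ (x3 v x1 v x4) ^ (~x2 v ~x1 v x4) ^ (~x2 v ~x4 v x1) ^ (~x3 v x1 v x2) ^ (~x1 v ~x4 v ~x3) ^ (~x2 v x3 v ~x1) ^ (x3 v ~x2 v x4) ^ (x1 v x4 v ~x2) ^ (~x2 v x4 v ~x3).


Each group enclosed in parentheses joined by ^ is one clause.
Counting the conjuncts: 10 clauses.

10


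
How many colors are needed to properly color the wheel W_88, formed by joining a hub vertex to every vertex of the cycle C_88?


W_88 consists of the cycle C_88 together with a hub vertex adjacent to every cycle vertex.
The cycle C_88 needs 2 colors (even cycle -> 2).
The hub is adjacent to every cycle vertex, so it must receive a new color distinct from all of them.
Chromatic number = 2 + 1 = 3.

3


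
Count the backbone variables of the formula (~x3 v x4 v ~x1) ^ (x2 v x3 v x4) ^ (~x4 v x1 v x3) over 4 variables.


Find all satisfying assignments: 10 model(s).
Check which variables have the same value in every model.
No variable is fixed across all models.
Backbone size = 0.

0


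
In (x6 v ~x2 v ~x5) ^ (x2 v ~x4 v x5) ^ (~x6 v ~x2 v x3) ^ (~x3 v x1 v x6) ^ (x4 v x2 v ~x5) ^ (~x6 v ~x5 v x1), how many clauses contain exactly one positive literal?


A definite clause has exactly one positive literal.
Clause 1: 1 positive -> definite
Clause 2: 2 positive -> not definite
Clause 3: 1 positive -> definite
Clause 4: 2 positive -> not definite
Clause 5: 2 positive -> not definite
Clause 6: 1 positive -> definite
Definite clause count = 3.

3


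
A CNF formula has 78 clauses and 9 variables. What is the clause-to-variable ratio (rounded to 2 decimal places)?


Clause-to-variable ratio = clauses / variables.
78 / 9 = 8.67.

8.67


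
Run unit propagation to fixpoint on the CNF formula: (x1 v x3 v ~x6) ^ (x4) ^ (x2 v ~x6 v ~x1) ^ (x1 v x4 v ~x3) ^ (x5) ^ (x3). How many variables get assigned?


Unit propagation repeatedly assigns the literal in any unit clause, then simplifies.
Assignments in order: x4 = T, x5 = T, x3 = T.
No further unit clauses remain.
Total variables assigned = 3.

3


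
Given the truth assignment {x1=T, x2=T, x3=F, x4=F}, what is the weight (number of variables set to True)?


The weight is the number of variables assigned True.
True variables: x1, x2.
Weight = 2.

2


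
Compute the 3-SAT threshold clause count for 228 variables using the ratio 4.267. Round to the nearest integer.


The 3-SAT phase transition occurs at approximately 4.267 clauses per variable.
m = 4.267 * 228 = 972.876.
Rounded to nearest integer: 973.

973


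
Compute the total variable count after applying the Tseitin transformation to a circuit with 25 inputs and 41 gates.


The Tseitin transformation introduces one auxiliary variable per gate.
Total variables = inputs + gates = 25 + 41 = 66.

66


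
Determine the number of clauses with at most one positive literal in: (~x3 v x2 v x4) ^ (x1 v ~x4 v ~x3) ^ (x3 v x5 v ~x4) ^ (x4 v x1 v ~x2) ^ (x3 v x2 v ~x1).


A Horn clause has at most one positive literal.
Clause 1: 2 positive lit(s) -> not Horn
Clause 2: 1 positive lit(s) -> Horn
Clause 3: 2 positive lit(s) -> not Horn
Clause 4: 2 positive lit(s) -> not Horn
Clause 5: 2 positive lit(s) -> not Horn
Total Horn clauses = 1.

1


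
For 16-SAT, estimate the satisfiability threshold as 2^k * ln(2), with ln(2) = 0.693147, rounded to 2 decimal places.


Using the asymptotic formula: threshold ~ 2^k * ln(2).
2^16 = 65536.
65536 * 0.693147 = 45426.08.

45426.08


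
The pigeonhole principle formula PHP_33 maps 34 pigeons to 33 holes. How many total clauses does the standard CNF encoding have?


The PHP encoding has two parts:
1) At-least-one-hole clauses: 34 (one per pigeon, each with 33 literals).
2) At-most-one-pigeon-per-hole clauses: 33 holes * C(34,2) = 33 * 561 = 18513.
Total clauses = 34 + 18513 = 18547.

18547


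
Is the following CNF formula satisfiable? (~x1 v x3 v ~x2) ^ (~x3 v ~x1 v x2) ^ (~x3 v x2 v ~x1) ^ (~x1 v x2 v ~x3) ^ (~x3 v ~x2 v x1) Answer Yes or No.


Check all 8 possible truth assignments.
Number of satisfying assignments found: 5.
The formula is satisfiable.

Yes


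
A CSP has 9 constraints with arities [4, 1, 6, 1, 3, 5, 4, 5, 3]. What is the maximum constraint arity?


The arities are: 4, 1, 6, 1, 3, 5, 4, 5, 3.
Scan for the maximum value.
Maximum arity = 6.

6


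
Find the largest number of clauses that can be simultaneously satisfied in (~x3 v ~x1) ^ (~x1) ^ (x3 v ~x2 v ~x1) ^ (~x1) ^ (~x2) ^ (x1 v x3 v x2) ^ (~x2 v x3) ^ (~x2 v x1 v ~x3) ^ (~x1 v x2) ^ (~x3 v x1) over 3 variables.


Enumerate all 8 truth assignments.
For each, count how many of the 10 clauses are satisfied.
The formula is not fully satisfiable, so the maximum is below 10.
Maximum simultaneously satisfiable clauses = 9.

9


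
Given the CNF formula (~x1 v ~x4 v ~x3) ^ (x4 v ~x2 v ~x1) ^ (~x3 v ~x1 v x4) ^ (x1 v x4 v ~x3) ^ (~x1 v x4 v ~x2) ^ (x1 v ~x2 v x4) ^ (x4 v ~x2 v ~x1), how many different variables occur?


Identify each distinct variable in the formula.
Variables found: x1, x2, x3, x4.
Total distinct variables = 4.

4


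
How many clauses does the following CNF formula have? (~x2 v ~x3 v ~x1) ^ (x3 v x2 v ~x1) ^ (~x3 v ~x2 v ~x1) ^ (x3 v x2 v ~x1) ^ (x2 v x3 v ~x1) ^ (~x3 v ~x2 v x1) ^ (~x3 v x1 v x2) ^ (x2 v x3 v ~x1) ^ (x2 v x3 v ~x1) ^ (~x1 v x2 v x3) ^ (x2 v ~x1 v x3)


Each group enclosed in parentheses joined by ^ is one clause.
Counting the conjuncts: 11 clauses.

11


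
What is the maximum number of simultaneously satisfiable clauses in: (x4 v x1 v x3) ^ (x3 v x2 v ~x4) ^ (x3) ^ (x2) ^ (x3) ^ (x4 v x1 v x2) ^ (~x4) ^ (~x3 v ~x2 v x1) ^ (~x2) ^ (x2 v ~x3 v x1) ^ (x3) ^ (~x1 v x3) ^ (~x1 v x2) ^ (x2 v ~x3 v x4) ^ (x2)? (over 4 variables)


Enumerate all 16 truth assignments.
For each, count how many of the 15 clauses are satisfied.
The formula is not fully satisfiable, so the maximum is below 15.
Maximum simultaneously satisfiable clauses = 14.

14


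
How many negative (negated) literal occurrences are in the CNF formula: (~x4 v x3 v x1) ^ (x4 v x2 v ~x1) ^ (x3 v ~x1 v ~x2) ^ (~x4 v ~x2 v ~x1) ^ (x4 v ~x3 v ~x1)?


Scan each clause for negated literals.
Clause 1: 1 negative; Clause 2: 1 negative; Clause 3: 2 negative; Clause 4: 3 negative; Clause 5: 2 negative.
Total negative literal occurrences = 9.

9


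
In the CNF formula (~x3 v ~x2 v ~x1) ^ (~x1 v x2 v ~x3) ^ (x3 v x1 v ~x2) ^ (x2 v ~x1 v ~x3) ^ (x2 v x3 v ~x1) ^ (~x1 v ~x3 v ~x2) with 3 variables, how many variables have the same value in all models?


Find all satisfying assignments: 4 model(s).
Check which variables have the same value in every model.
No variable is fixed across all models.
Backbone size = 0.

0


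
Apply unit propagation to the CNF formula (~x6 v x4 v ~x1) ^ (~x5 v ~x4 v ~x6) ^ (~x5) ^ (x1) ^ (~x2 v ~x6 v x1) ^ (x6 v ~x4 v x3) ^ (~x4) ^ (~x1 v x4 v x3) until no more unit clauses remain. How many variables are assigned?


Unit propagation repeatedly assigns the literal in any unit clause, then simplifies.
Assignments in order: x5 = F, x1 = T, x4 = F, x6 = F, x3 = T.
No further unit clauses remain.
Total variables assigned = 5.

5


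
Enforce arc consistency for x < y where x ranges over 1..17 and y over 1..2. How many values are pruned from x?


For the constraint x < y, x needs a supporting value in y's domain.
x can be at most 1 (one less than y's maximum).
Valid x values from domain: 1 out of 17.
Pruned = 17 - 1 = 16.

16


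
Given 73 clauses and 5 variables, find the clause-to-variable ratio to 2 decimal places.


Clause-to-variable ratio = clauses / variables.
73 / 5 = 14.6.

14.6


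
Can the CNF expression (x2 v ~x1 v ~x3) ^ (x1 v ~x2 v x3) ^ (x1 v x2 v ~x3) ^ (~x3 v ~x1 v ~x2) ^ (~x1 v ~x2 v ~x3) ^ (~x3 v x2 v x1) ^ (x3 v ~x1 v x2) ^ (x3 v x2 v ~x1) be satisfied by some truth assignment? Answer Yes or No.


Check all 8 possible truth assignments.
Number of satisfying assignments found: 3.
The formula is satisfiable.

Yes


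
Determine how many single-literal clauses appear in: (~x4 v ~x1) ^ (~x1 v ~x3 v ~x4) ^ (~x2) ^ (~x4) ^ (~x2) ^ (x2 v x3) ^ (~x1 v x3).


A unit clause contains exactly one literal.
Unit clauses found: (~x2), (~x4), (~x2).
Count = 3.

3


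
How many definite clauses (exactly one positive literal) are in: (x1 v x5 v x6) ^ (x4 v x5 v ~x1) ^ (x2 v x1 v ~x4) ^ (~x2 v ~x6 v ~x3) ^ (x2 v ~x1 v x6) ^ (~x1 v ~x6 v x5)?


A definite clause has exactly one positive literal.
Clause 1: 3 positive -> not definite
Clause 2: 2 positive -> not definite
Clause 3: 2 positive -> not definite
Clause 4: 0 positive -> not definite
Clause 5: 2 positive -> not definite
Clause 6: 1 positive -> definite
Definite clause count = 1.

1


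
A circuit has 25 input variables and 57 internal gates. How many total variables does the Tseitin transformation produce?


The Tseitin transformation introduces one auxiliary variable per gate.
Total variables = inputs + gates = 25 + 57 = 82.

82


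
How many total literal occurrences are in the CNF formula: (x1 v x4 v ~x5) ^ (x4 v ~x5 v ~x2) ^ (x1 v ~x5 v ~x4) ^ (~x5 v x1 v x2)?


Clause lengths: 3, 3, 3, 3.
Sum = 3 + 3 + 3 + 3 = 12.

12


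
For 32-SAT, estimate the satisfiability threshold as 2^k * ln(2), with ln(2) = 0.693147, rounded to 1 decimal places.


Using the asymptotic formula: threshold ~ 2^k * ln(2).
2^32 = 4294967296.
4294967296 * 0.693147 = 2977043696.3.

2977043696.3


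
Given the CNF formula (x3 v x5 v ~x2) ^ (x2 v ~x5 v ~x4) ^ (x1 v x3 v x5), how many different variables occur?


Identify each distinct variable in the formula.
Variables found: x1, x2, x3, x4, x5.
Total distinct variables = 5.

5


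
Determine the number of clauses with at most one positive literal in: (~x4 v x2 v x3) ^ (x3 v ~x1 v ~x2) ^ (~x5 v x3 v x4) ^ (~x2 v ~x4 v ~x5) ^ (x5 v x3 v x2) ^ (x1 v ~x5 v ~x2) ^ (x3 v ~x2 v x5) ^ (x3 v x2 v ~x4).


A Horn clause has at most one positive literal.
Clause 1: 2 positive lit(s) -> not Horn
Clause 2: 1 positive lit(s) -> Horn
Clause 3: 2 positive lit(s) -> not Horn
Clause 4: 0 positive lit(s) -> Horn
Clause 5: 3 positive lit(s) -> not Horn
Clause 6: 1 positive lit(s) -> Horn
Clause 7: 2 positive lit(s) -> not Horn
Clause 8: 2 positive lit(s) -> not Horn
Total Horn clauses = 3.

3


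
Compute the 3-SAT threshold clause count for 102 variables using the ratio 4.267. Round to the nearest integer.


The 3-SAT phase transition occurs at approximately 4.267 clauses per variable.
m = 4.267 * 102 = 435.234.
Rounded to nearest integer: 435.

435


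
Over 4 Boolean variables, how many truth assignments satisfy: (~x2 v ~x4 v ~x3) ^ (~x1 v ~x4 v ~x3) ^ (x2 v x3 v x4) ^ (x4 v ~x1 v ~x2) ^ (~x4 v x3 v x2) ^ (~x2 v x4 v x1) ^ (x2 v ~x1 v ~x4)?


Enumerate all 16 truth assignments over 4 variables.
Test each against every clause.
Satisfying assignments found: 5.

5


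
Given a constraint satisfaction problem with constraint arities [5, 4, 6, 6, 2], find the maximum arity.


The arities are: 5, 4, 6, 6, 2.
Scan for the maximum value.
Maximum arity = 6.

6


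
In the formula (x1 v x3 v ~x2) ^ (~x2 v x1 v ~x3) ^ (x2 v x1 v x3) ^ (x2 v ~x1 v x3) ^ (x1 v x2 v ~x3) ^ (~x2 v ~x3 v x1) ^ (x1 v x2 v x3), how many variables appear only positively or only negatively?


A pure literal appears in only one polarity across all clauses.
No pure literals found.
Count = 0.

0


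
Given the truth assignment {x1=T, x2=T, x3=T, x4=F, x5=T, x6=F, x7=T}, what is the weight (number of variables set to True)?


The weight is the number of variables assigned True.
True variables: x1, x2, x3, x5, x7.
Weight = 5.

5


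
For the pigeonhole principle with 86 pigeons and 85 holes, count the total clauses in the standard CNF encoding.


The PHP encoding has two parts:
1) At-least-one-hole clauses: 86 (one per pigeon, each with 85 literals).
2) At-most-one-pigeon-per-hole clauses: 85 holes * C(86,2) = 85 * 3655 = 310675.
Total clauses = 86 + 310675 = 310761.

310761


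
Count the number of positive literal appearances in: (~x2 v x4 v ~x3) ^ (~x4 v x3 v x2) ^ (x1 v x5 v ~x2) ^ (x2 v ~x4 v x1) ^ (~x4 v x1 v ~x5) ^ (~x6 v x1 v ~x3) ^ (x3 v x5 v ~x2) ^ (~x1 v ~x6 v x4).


Scan each clause for unnegated literals.
Clause 1: 1 positive; Clause 2: 2 positive; Clause 3: 2 positive; Clause 4: 2 positive; Clause 5: 1 positive; Clause 6: 1 positive; Clause 7: 2 positive; Clause 8: 1 positive.
Total positive literal occurrences = 12.

12


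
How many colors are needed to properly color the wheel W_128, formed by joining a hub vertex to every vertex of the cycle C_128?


W_128 consists of the cycle C_128 together with a hub vertex adjacent to every cycle vertex.
The cycle C_128 needs 2 colors (even cycle -> 2).
The hub is adjacent to every cycle vertex, so it must receive a new color distinct from all of them.
Chromatic number = 2 + 1 = 3.

3


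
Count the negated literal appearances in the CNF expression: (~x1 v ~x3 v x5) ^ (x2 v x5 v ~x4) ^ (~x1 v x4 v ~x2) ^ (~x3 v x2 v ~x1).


Scan each clause for negated literals.
Clause 1: 2 negative; Clause 2: 1 negative; Clause 3: 2 negative; Clause 4: 2 negative.
Total negative literal occurrences = 7.

7


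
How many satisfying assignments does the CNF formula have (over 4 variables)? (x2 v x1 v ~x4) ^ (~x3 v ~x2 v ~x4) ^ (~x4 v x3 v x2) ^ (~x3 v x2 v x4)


Enumerate all 16 truth assignments over 4 variables.
Test each against every clause.
Satisfying assignments found: 9.

9


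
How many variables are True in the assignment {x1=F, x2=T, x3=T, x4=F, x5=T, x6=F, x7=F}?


The weight is the number of variables assigned True.
True variables: x2, x3, x5.
Weight = 3.

3


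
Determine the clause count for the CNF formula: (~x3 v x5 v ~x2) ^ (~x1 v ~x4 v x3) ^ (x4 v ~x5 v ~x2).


Each group enclosed in parentheses joined by ^ is one clause.
Counting the conjuncts: 3 clauses.

3
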